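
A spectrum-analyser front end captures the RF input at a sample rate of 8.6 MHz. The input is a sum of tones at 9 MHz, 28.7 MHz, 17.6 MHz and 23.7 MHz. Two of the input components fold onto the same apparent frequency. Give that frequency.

0.4 MHz

fs/2 = 4.3 MHz.
9 MHz mod fs = 0.4 MHz.
0.4 MHz ≤ fs/2 = 4.3 MHz, appears at 0.4 MHz.
28.7 MHz mod fs = 2.9 MHz.
2.9 MHz ≤ fs/2 = 4.3 MHz, appears at 2.9 MHz.
17.6 MHz mod fs = 0.4 MHz.
0.4 MHz ≤ fs/2 = 4.3 MHz, appears at 0.4 MHz.
23.7 MHz mod fs = 6.5 MHz.
6.5 MHz > fs/2 = 4.3 MHz, folds to fs − 6.5 MHz = 2.1 MHz.
9 MHz and 17.6 MHz both map to 0.4 MHz.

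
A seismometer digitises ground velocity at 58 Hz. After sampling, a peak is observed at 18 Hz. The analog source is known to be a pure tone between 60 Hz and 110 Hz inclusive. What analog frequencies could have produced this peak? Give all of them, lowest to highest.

76 Hz, 98 Hz

Frequencies that alias to 18 Hz are k·fs ± 18 Hz for integer k ≥ 0.
k=0: 18 Hz.
k=1: 40 Hz, 76 Hz.
k=2: 98 Hz, 134 Hz.
k=3: 156 Hz, 192 Hz.
Within [60 Hz, 110 Hz]: 76 Hz, 98 Hz.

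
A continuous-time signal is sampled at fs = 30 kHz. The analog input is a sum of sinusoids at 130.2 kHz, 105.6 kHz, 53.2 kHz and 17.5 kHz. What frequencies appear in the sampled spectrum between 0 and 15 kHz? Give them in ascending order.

6.8 kHz, 10.2 kHz, 12.5 kHz, 14.4 kHz

fs/2 = 15 kHz.
130.2 kHz mod fs = 10.2 kHz.
10.2 kHz ≤ fs/2 = 15 kHz, appears at 10.2 kHz.
105.6 kHz mod fs = 15.6 kHz.
15.6 kHz > fs/2 = 15 kHz, folds to fs − 15.6 kHz = 14.4 kHz.
53.2 kHz mod fs = 23.2 kHz.
23.2 kHz > fs/2 = 15 kHz, folds to fs − 23.2 kHz = 6.8 kHz.
17.5 kHz > fs/2 = 15 kHz, folds to fs − 17.5 kHz = 12.5 kHz.
Distinct values: {6.8 kHz, 10.2 kHz, 12.5 kHz, 14.4 kHz}.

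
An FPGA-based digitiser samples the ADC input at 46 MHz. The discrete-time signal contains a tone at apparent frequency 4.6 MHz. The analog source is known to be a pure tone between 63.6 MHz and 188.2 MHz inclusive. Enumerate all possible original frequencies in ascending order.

87.4 MHz, 96.6 MHz, 133.4 MHz, 142.6 MHz, 179.4 MHz

Frequencies that alias to 4.6 MHz are k·fs ± 4.6 MHz for integer k ≥ 0.
k=0: 4.6 MHz.
k=1: 41.4 MHz, 50.6 MHz.
k=2: 87.4 MHz, 96.6 MHz.
k=3: 133.4 MHz, 142.6 MHz.
k=4: 179.4 MHz, 188.6 MHz.
k=5: 225.4 MHz, 234.6 MHz.
Within [63.6 MHz, 188.2 MHz]: 87.4 MHz, 96.6 MHz, 133.4 MHz, 142.6 MHz, 179.4 MHz.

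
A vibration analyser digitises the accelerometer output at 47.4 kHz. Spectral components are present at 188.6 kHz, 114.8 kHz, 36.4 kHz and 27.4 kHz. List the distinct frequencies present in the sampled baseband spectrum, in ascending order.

1 kHz, 11 kHz, 20 kHz

fs/2 = 23.7 kHz.
188.6 kHz mod fs = 46.4 kHz.
46.4 kHz > fs/2 = 23.7 kHz, folds to fs − 46.4 kHz = 1 kHz.
114.8 kHz mod fs = 20 kHz.
20 kHz ≤ fs/2 = 23.7 kHz, appears at 20 kHz.
36.4 kHz > fs/2 = 23.7 kHz, folds to fs − 36.4 kHz = 11 kHz.
27.4 kHz > fs/2 = 23.7 kHz, folds to fs − 27.4 kHz = 20 kHz.
Distinct values: {1 kHz, 11 kHz, 20 kHz}.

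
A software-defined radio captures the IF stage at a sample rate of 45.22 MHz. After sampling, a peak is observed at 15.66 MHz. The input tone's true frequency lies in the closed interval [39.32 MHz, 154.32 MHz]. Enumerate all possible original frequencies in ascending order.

60.88 MHz, 74.78 MHz, 106.1 MHz, 120 MHz, 151.32 MHz

Frequencies that alias to 15.66 MHz are k·fs ± 15.66 MHz for integer k ≥ 0.
k=0: 15.66 MHz.
k=1: 29.56 MHz, 60.88 MHz.
k=2: 74.78 MHz, 106.1 MHz.
k=3: 120 MHz, 151.32 MHz.
k=4: 165.22 MHz, 196.54 MHz.
Within [39.32 MHz, 154.32 MHz]: 60.88 MHz, 74.78 MHz, 106.1 MHz, 120 MHz, 151.32 MHz.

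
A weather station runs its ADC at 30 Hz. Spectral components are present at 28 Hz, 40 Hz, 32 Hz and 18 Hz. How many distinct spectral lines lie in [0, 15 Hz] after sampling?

3

fs/2 = 15 Hz.
28 Hz > fs/2 = 15 Hz, folds to fs − 28 Hz = 2 Hz.
40 Hz mod fs = 10 Hz.
10 Hz ≤ fs/2 = 15 Hz, appears at 10 Hz.
32 Hz mod fs = 2 Hz.
2 Hz ≤ fs/2 = 15 Hz, appears at 2 Hz.
18 Hz > fs/2 = 15 Hz, folds to fs − 18 Hz = 12 Hz.
Distinct values: {2 Hz, 10 Hz, 12 Hz} → 3.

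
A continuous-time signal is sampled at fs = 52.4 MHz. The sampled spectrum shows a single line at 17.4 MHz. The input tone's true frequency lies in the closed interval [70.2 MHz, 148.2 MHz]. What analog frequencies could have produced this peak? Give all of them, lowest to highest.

Frequencies that alias to 17.4 MHz are k·fs ± 17.4 MHz for integer k ≥ 0.
k=0: 17.4 MHz.
k=1: 35 MHz, 69.8 MHz.
k=2: 87.4 MHz, 122.2 MHz.
k=3: 139.8 MHz, 174.6 MHz.
k=4: 192.2 MHz, 227 MHz.
Within [70.2 MHz, 148.2 MHz]: 87.4 MHz, 122.2 MHz, 139.8 MHz.

87.4 MHz, 122.2 MHz, 139.8 MHz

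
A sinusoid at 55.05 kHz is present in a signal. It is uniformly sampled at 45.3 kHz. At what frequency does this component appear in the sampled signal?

55.05 kHz mod fs = 9.75 kHz.
9.75 kHz ≤ fs/2 = 22.65 kHz, appears at 9.75 kHz.

9.75 kHz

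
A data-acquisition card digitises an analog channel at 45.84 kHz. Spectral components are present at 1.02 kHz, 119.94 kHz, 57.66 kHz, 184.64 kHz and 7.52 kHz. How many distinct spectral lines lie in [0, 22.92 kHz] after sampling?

fs/2 = 22.92 kHz.
1.02 kHz ≤ fs/2 = 22.92 kHz, passes unchanged.
119.94 kHz mod fs = 28.26 kHz.
28.26 kHz > fs/2 = 22.92 kHz, folds to fs − 28.26 kHz = 17.58 kHz.
57.66 kHz mod fs = 11.82 kHz.
11.82 kHz ≤ fs/2 = 22.92 kHz, appears at 11.82 kHz.
184.64 kHz mod fs = 1.28 kHz.
1.28 kHz ≤ fs/2 = 22.92 kHz, appears at 1.28 kHz.
7.52 kHz ≤ fs/2 = 22.92 kHz, passes unchanged.
Distinct values: {1.02 kHz, 1.28 kHz, 7.52 kHz, 11.82 kHz, 17.58 kHz} → 5.

5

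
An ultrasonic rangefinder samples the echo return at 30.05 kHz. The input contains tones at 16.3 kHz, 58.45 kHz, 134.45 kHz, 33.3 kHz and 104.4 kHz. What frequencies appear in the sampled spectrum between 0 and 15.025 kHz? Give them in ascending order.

fs/2 = 15.025 kHz.
16.3 kHz > fs/2 = 15.025 kHz, folds to fs − 16.3 kHz = 13.75 kHz.
58.45 kHz mod fs = 28.4 kHz.
28.4 kHz > fs/2 = 15.025 kHz, folds to fs − 28.4 kHz = 1.65 kHz.
134.45 kHz mod fs = 14.25 kHz.
14.25 kHz ≤ fs/2 = 15.025 kHz, appears at 14.25 kHz.
33.3 kHz mod fs = 3.25 kHz.
3.25 kHz ≤ fs/2 = 15.025 kHz, appears at 3.25 kHz.
104.4 kHz mod fs = 14.25 kHz.
14.25 kHz ≤ fs/2 = 15.025 kHz, appears at 14.25 kHz.
Distinct values: {1.65 kHz, 3.25 kHz, 13.75 kHz, 14.25 kHz}.

1.65 kHz, 3.25 kHz, 13.75 kHz, 14.25 kHz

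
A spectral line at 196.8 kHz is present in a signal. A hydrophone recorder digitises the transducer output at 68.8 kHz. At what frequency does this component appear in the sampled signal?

196.8 kHz mod fs = 59.2 kHz.
59.2 kHz > fs/2 = 34.4 kHz, folds to fs − 59.2 kHz = 9.6 kHz.

9.6 kHz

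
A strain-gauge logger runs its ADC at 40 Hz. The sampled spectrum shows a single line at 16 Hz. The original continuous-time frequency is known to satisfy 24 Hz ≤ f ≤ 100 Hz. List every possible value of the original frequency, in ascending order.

Frequencies that alias to 16 Hz are k·fs ± 16 Hz for integer k ≥ 0.
k=0: 16 Hz.
k=1: 24 Hz, 56 Hz.
k=2: 64 Hz, 96 Hz.
k=3: 104 Hz, 136 Hz.
Within [24 Hz, 100 Hz]: 24 Hz, 56 Hz, 64 Hz, 96 Hz.

24 Hz, 56 Hz, 64 Hz, 96 Hz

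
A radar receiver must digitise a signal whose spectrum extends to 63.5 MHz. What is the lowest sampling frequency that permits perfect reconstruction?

127 MHz

Nyquist rate = 2 × 63.5 MHz = 127 MHz.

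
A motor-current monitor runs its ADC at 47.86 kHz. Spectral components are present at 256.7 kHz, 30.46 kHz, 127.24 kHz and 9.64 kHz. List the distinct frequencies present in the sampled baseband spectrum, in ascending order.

9.64 kHz, 16.34 kHz, 17.4 kHz

fs/2 = 23.93 kHz.
256.7 kHz mod fs = 17.4 kHz.
17.4 kHz ≤ fs/2 = 23.93 kHz, appears at 17.4 kHz.
30.46 kHz > fs/2 = 23.93 kHz, folds to fs − 30.46 kHz = 17.4 kHz.
127.24 kHz mod fs = 31.52 kHz.
31.52 kHz > fs/2 = 23.93 kHz, folds to fs − 31.52 kHz = 16.34 kHz.
9.64 kHz ≤ fs/2 = 23.93 kHz, passes unchanged.
Distinct values: {9.64 kHz, 16.34 kHz, 17.4 kHz}.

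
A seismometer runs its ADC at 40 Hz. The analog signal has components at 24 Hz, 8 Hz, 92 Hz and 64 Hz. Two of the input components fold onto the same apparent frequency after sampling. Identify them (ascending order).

24 Hz, 64 Hz

fs/2 = 20 Hz.
24 Hz > fs/2 = 20 Hz, folds to fs − 24 Hz = 16 Hz.
8 Hz ≤ fs/2 = 20 Hz, passes unchanged.
92 Hz mod fs = 12 Hz.
12 Hz ≤ fs/2 = 20 Hz, appears at 12 Hz.
64 Hz mod fs = 24 Hz.
24 Hz > fs/2 = 20 Hz, folds to fs − 24 Hz = 16 Hz.
24 Hz and 64 Hz both map to 16 Hz.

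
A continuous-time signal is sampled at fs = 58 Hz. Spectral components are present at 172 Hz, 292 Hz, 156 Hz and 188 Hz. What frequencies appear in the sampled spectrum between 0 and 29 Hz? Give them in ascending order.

fs/2 = 29 Hz.
172 Hz mod fs = 56 Hz.
56 Hz > fs/2 = 29 Hz, folds to fs − 56 Hz = 2 Hz.
292 Hz mod fs = 2 Hz.
2 Hz ≤ fs/2 = 29 Hz, appears at 2 Hz.
156 Hz mod fs = 40 Hz.
40 Hz > fs/2 = 29 Hz, folds to fs − 40 Hz = 18 Hz.
188 Hz mod fs = 14 Hz.
14 Hz ≤ fs/2 = 29 Hz, appears at 14 Hz.
Distinct values: {2 Hz, 14 Hz, 18 Hz}.

2 Hz, 14 Hz, 18 Hz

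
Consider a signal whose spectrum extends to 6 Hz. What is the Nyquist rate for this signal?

Nyquist rate = 2 × 6 Hz = 12 Hz.

12 Hz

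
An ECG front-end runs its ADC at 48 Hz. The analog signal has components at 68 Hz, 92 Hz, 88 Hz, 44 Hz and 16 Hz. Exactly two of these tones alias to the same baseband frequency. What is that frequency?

4 Hz

fs/2 = 24 Hz.
68 Hz mod fs = 20 Hz.
20 Hz ≤ fs/2 = 24 Hz, appears at 20 Hz.
92 Hz mod fs = 44 Hz.
44 Hz > fs/2 = 24 Hz, folds to fs − 44 Hz = 4 Hz.
88 Hz mod fs = 40 Hz.
40 Hz > fs/2 = 24 Hz, folds to fs − 40 Hz = 8 Hz.
44 Hz > fs/2 = 24 Hz, folds to fs − 44 Hz = 4 Hz.
16 Hz ≤ fs/2 = 24 Hz, passes unchanged.
44 Hz and 92 Hz both map to 4 Hz.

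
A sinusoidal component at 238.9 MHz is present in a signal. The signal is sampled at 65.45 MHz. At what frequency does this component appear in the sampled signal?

22.9 MHz

238.9 MHz mod fs = 42.55 MHz.
42.55 MHz > fs/2 = 32.725 MHz, folds to fs − 42.55 MHz = 22.9 MHz.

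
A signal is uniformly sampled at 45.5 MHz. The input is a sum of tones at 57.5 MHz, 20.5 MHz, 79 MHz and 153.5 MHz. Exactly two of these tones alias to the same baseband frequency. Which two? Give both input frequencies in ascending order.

57.5 MHz, 79 MHz

fs/2 = 22.75 MHz.
57.5 MHz mod fs = 12 MHz.
12 MHz ≤ fs/2 = 22.75 MHz, appears at 12 MHz.
20.5 MHz ≤ fs/2 = 22.75 MHz, passes unchanged.
79 MHz mod fs = 33.5 MHz.
33.5 MHz > fs/2 = 22.75 MHz, folds to fs − 33.5 MHz = 12 MHz.
153.5 MHz mod fs = 17 MHz.
17 MHz ≤ fs/2 = 22.75 MHz, appears at 17 MHz.
57.5 MHz and 79 MHz both map to 12 MHz.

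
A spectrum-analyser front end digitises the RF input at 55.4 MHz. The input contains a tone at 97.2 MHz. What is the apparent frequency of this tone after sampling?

13.6 MHz

97.2 MHz mod fs = 41.8 MHz.
41.8 MHz > fs/2 = 27.7 MHz, folds to fs − 41.8 MHz = 13.6 MHz.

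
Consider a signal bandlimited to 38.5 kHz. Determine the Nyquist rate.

77 kHz

Nyquist rate = 2 × 38.5 kHz = 77 kHz.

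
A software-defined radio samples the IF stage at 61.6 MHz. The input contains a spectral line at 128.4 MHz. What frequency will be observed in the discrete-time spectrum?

128.4 MHz mod fs = 5.2 MHz.
5.2 MHz ≤ fs/2 = 30.8 MHz, appears at 5.2 MHz.

5.2 MHz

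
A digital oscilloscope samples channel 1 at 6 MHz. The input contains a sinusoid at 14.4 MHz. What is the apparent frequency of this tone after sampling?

14.4 MHz mod fs = 2.4 MHz.
2.4 MHz ≤ fs/2 = 3 MHz, appears at 2.4 MHz.

2.4 MHz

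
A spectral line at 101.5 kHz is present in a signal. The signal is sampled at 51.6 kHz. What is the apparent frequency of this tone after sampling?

101.5 kHz mod fs = 49.9 kHz.
49.9 kHz > fs/2 = 25.8 kHz, folds to fs − 49.9 kHz = 1.7 kHz.

1.7 kHz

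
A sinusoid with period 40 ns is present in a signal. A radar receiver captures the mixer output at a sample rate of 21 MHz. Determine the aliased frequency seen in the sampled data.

T = 40 ns → f = 1/T = 25 MHz.
25 MHz mod fs = 4 MHz.
4 MHz ≤ fs/2 = 10.5 MHz, appears at 4 MHz.

4 MHz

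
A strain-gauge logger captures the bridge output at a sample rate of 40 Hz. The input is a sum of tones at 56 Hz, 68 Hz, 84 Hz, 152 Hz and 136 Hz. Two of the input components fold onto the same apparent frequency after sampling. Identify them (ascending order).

fs/2 = 20 Hz.
56 Hz mod fs = 16 Hz.
16 Hz ≤ fs/2 = 20 Hz, appears at 16 Hz.
68 Hz mod fs = 28 Hz.
28 Hz > fs/2 = 20 Hz, folds to fs − 28 Hz = 12 Hz.
84 Hz mod fs = 4 Hz.
4 Hz ≤ fs/2 = 20 Hz, appears at 4 Hz.
152 Hz mod fs = 32 Hz.
32 Hz > fs/2 = 20 Hz, folds to fs − 32 Hz = 8 Hz.
136 Hz mod fs = 16 Hz.
16 Hz ≤ fs/2 = 20 Hz, appears at 16 Hz.
56 Hz and 136 Hz both map to 16 Hz.

56 Hz, 136 Hz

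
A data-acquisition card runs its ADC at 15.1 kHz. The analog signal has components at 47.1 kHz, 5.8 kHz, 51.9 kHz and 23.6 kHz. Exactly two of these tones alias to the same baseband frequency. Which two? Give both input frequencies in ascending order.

23.6 kHz, 51.9 kHz

fs/2 = 7.55 kHz.
47.1 kHz mod fs = 1.8 kHz.
1.8 kHz ≤ fs/2 = 7.55 kHz, appears at 1.8 kHz.
5.8 kHz ≤ fs/2 = 7.55 kHz, passes unchanged.
51.9 kHz mod fs = 6.6 kHz.
6.6 kHz ≤ fs/2 = 7.55 kHz, appears at 6.6 kHz.
23.6 kHz mod fs = 8.5 kHz.
8.5 kHz > fs/2 = 7.55 kHz, folds to fs − 8.5 kHz = 6.6 kHz.
23.6 kHz and 51.9 kHz both map to 6.6 kHz.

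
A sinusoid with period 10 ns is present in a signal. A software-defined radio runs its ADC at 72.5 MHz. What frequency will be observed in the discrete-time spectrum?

27.5 MHz

T = 10 ns → f = 1/T = 100 MHz.
100 MHz mod fs = 27.5 MHz.
27.5 MHz ≤ fs/2 = 36.25 MHz, appears at 27.5 MHz.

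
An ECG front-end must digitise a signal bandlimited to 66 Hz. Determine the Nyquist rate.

Nyquist rate = 2 × 66 Hz = 132 Hz.

132 Hz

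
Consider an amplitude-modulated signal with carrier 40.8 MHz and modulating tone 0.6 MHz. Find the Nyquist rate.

82.8 MHz

AM sidebands sit at fc ± fm = 40.2 MHz and 41.4 MHz.
Highest-frequency component: 41.4 MHz.
Nyquist rate = 2 × 41.4 MHz = 82.8 MHz.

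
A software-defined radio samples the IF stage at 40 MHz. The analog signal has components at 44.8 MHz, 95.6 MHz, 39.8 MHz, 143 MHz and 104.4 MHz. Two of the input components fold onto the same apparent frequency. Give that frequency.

fs/2 = 20 MHz.
44.8 MHz mod fs = 4.8 MHz.
4.8 MHz ≤ fs/2 = 20 MHz, appears at 4.8 MHz.
95.6 MHz mod fs = 15.6 MHz.
15.6 MHz ≤ fs/2 = 20 MHz, appears at 15.6 MHz.
39.8 MHz > fs/2 = 20 MHz, folds to fs − 39.8 MHz = 0.2 MHz.
143 MHz mod fs = 23 MHz.
23 MHz > fs/2 = 20 MHz, folds to fs − 23 MHz = 17 MHz.
104.4 MHz mod fs = 24.4 MHz.
24.4 MHz > fs/2 = 20 MHz, folds to fs − 24.4 MHz = 15.6 MHz.
95.6 MHz and 104.4 MHz both map to 15.6 MHz.

15.6 MHz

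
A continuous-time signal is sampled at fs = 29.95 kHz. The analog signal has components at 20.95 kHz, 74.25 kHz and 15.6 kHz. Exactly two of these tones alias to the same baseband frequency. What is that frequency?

fs/2 = 14.975 kHz.
20.95 kHz > fs/2 = 14.975 kHz, folds to fs − 20.95 kHz = 9 kHz.
74.25 kHz mod fs = 14.35 kHz.
14.35 kHz ≤ fs/2 = 14.975 kHz, appears at 14.35 kHz.
15.6 kHz > fs/2 = 14.975 kHz, folds to fs − 15.6 kHz = 14.35 kHz.
15.6 kHz and 74.25 kHz both map to 14.35 kHz.

14.35 kHz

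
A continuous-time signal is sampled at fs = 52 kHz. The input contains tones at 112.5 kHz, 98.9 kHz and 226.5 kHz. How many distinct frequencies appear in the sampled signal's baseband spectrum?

3

fs/2 = 26 kHz.
112.5 kHz mod fs = 8.5 kHz.
8.5 kHz ≤ fs/2 = 26 kHz, appears at 8.5 kHz.
98.9 kHz mod fs = 46.9 kHz.
46.9 kHz > fs/2 = 26 kHz, folds to fs − 46.9 kHz = 5.1 kHz.
226.5 kHz mod fs = 18.5 kHz.
18.5 kHz ≤ fs/2 = 26 kHz, appears at 18.5 kHz.
Distinct values: {5.1 kHz, 8.5 kHz, 18.5 kHz} → 3.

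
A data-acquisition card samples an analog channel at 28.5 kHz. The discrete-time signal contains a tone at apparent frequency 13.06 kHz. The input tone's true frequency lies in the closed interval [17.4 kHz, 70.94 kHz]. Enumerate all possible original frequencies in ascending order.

Frequencies that alias to 13.06 kHz are k·fs ± 13.06 kHz for integer k ≥ 0.
k=0: 13.06 kHz.
k=1: 15.44 kHz, 41.56 kHz.
k=2: 43.94 kHz, 70.06 kHz.
k=3: 72.44 kHz, 98.56 kHz.
Within [17.4 kHz, 70.94 kHz]: 41.56 kHz, 43.94 kHz, 70.06 kHz.

41.56 kHz, 43.94 kHz, 70.06 kHz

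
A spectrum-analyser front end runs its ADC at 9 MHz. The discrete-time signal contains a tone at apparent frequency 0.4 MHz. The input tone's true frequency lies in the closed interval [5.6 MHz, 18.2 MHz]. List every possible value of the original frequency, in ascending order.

8.6 MHz, 9.4 MHz, 17.6 MHz

Frequencies that alias to 0.4 MHz are k·fs ± 0.4 MHz for integer k ≥ 0.
k=0: 0.4 MHz.
k=1: 8.6 MHz, 9.4 MHz.
k=2: 17.6 MHz, 18.4 MHz.
k=3: 26.6 MHz, 27.4 MHz.
Within [5.6 MHz, 18.2 MHz]: 8.6 MHz, 9.4 MHz, 17.6 MHz.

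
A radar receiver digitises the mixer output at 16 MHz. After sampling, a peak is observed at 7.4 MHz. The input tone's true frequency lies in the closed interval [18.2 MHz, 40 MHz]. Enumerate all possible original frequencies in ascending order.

23.4 MHz, 24.6 MHz, 39.4 MHz

Frequencies that alias to 7.4 MHz are k·fs ± 7.4 MHz for integer k ≥ 0.
k=0: 7.4 MHz.
k=1: 8.6 MHz, 23.4 MHz.
k=2: 24.6 MHz, 39.4 MHz.
k=3: 40.6 MHz, 55.4 MHz.
Within [18.2 MHz, 40 MHz]: 23.4 MHz, 24.6 MHz, 39.4 MHz.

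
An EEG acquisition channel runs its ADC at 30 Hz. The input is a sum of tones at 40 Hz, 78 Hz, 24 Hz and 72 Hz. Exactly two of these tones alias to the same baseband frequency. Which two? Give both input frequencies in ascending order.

72 Hz, 78 Hz

fs/2 = 15 Hz.
40 Hz mod fs = 10 Hz.
10 Hz ≤ fs/2 = 15 Hz, appears at 10 Hz.
78 Hz mod fs = 18 Hz.
18 Hz > fs/2 = 15 Hz, folds to fs − 18 Hz = 12 Hz.
24 Hz > fs/2 = 15 Hz, folds to fs − 24 Hz = 6 Hz.
72 Hz mod fs = 12 Hz.
12 Hz ≤ fs/2 = 15 Hz, appears at 12 Hz.
72 Hz and 78 Hz both map to 12 Hz.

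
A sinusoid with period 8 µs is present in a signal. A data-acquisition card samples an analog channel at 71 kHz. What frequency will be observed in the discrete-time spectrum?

17 kHz

T = 8 µs → f = 1/T = 125 kHz.
125 kHz mod fs = 54 kHz.
54 kHz > fs/2 = 35.5 kHz, folds to fs − 54 kHz = 17 kHz.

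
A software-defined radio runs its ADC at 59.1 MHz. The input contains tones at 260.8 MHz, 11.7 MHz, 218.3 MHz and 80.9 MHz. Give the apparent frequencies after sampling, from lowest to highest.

fs/2 = 29.55 MHz.
260.8 MHz mod fs = 24.4 MHz.
24.4 MHz ≤ fs/2 = 29.55 MHz, appears at 24.4 MHz.
11.7 MHz ≤ fs/2 = 29.55 MHz, passes unchanged.
218.3 MHz mod fs = 41 MHz.
41 MHz > fs/2 = 29.55 MHz, folds to fs − 41 MHz = 18.1 MHz.
80.9 MHz mod fs = 21.8 MHz.
21.8 MHz ≤ fs/2 = 29.55 MHz, appears at 21.8 MHz.
Distinct values: {11.7 MHz, 18.1 MHz, 21.8 MHz, 24.4 MHz}.

11.7 MHz, 18.1 MHz, 21.8 MHz, 24.4 MHz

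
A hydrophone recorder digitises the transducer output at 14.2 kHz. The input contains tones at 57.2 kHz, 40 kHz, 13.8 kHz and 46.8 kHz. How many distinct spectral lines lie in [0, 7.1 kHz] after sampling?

3

fs/2 = 7.1 kHz.
57.2 kHz mod fs = 0.4 kHz.
0.4 kHz ≤ fs/2 = 7.1 kHz, appears at 0.4 kHz.
40 kHz mod fs = 11.6 kHz.
11.6 kHz > fs/2 = 7.1 kHz, folds to fs − 11.6 kHz = 2.6 kHz.
13.8 kHz > fs/2 = 7.1 kHz, folds to fs − 13.8 kHz = 0.4 kHz.
46.8 kHz mod fs = 4.2 kHz.
4.2 kHz ≤ fs/2 = 7.1 kHz, appears at 4.2 kHz.
Distinct values: {0.4 kHz, 2.6 kHz, 4.2 kHz} → 3.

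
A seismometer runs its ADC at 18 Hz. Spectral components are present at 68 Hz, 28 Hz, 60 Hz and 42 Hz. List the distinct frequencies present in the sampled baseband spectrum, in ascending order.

4 Hz, 6 Hz, 8 Hz

fs/2 = 9 Hz.
68 Hz mod fs = 14 Hz.
14 Hz > fs/2 = 9 Hz, folds to fs − 14 Hz = 4 Hz.
28 Hz mod fs = 10 Hz.
10 Hz > fs/2 = 9 Hz, folds to fs − 10 Hz = 8 Hz.
60 Hz mod fs = 6 Hz.
6 Hz ≤ fs/2 = 9 Hz, appears at 6 Hz.
42 Hz mod fs = 6 Hz.
6 Hz ≤ fs/2 = 9 Hz, appears at 6 Hz.
Distinct values: {4 Hz, 6 Hz, 8 Hz}.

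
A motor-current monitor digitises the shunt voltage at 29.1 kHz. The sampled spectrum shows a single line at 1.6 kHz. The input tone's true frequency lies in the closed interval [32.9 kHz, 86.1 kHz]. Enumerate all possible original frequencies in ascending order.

56.6 kHz, 59.8 kHz, 85.7 kHz

Frequencies that alias to 1.6 kHz are k·fs ± 1.6 kHz for integer k ≥ 0.
k=0: 1.6 kHz.
k=1: 27.5 kHz, 30.7 kHz.
k=2: 56.6 kHz, 59.8 kHz.
k=3: 85.7 kHz, 88.9 kHz.
k=4: 114.8 kHz, 118 kHz.
Within [32.9 kHz, 86.1 kHz]: 56.6 kHz, 59.8 kHz, 85.7 kHz.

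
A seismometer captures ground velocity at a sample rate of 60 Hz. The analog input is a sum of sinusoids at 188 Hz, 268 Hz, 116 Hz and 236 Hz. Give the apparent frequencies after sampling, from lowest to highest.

fs/2 = 30 Hz.
188 Hz mod fs = 8 Hz.
8 Hz ≤ fs/2 = 30 Hz, appears at 8 Hz.
268 Hz mod fs = 28 Hz.
28 Hz ≤ fs/2 = 30 Hz, appears at 28 Hz.
116 Hz mod fs = 56 Hz.
56 Hz > fs/2 = 30 Hz, folds to fs − 56 Hz = 4 Hz.
236 Hz mod fs = 56 Hz.
56 Hz > fs/2 = 30 Hz, folds to fs − 56 Hz = 4 Hz.
Distinct values: {4 Hz, 8 Hz, 28 Hz}.

4 Hz, 8 Hz, 28 Hz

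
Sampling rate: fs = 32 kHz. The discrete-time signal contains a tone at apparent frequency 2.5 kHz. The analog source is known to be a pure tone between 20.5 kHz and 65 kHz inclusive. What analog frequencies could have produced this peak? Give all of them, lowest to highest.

Frequencies that alias to 2.5 kHz are k·fs ± 2.5 kHz for integer k ≥ 0.
k=0: 2.5 kHz.
k=1: 29.5 kHz, 34.5 kHz.
k=2: 61.5 kHz, 66.5 kHz.
k=3: 93.5 kHz, 98.5 kHz.
Within [20.5 kHz, 65 kHz]: 29.5 kHz, 34.5 kHz, 61.5 kHz.

29.5 kHz, 34.5 kHz, 61.5 kHz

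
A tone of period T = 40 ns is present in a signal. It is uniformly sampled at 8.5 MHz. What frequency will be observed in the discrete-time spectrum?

0.5 MHz

T = 40 ns → f = 1/T = 25 MHz.
25 MHz mod fs = 8 MHz.
8 MHz > fs/2 = 4.25 MHz, folds to fs − 8 MHz = 0.5 MHz.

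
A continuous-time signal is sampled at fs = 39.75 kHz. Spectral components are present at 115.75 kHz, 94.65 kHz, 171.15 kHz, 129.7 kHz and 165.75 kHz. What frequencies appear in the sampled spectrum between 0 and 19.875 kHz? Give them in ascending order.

fs/2 = 19.875 kHz.
115.75 kHz mod fs = 36.25 kHz.
36.25 kHz > fs/2 = 19.875 kHz, folds to fs − 36.25 kHz = 3.5 kHz.
94.65 kHz mod fs = 15.15 kHz.
15.15 kHz ≤ fs/2 = 19.875 kHz, appears at 15.15 kHz.
171.15 kHz mod fs = 12.15 kHz.
12.15 kHz ≤ fs/2 = 19.875 kHz, appears at 12.15 kHz.
129.7 kHz mod fs = 10.45 kHz.
10.45 kHz ≤ fs/2 = 19.875 kHz, appears at 10.45 kHz.
165.75 kHz mod fs = 6.75 kHz.
6.75 kHz ≤ fs/2 = 19.875 kHz, appears at 6.75 kHz.
Distinct values: {3.5 kHz, 6.75 kHz, 10.45 kHz, 12.15 kHz, 15.15 kHz}.

3.5 kHz, 6.75 kHz, 10.45 kHz, 12.15 kHz, 15.15 kHz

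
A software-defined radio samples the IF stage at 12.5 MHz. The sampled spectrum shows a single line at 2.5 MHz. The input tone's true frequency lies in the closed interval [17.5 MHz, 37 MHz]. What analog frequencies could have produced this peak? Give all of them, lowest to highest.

Frequencies that alias to 2.5 MHz are k·fs ± 2.5 MHz for integer k ≥ 0.
k=0: 2.5 MHz.
k=1: 10 MHz, 15 MHz.
k=2: 22.5 MHz, 27.5 MHz.
k=3: 35 MHz, 40 MHz.
k=4: 47.5 MHz, 52.5 MHz.
Within [17.5 MHz, 37 MHz]: 22.5 MHz, 27.5 MHz, 35 MHz.

22.5 MHz, 27.5 MHz, 35 MHz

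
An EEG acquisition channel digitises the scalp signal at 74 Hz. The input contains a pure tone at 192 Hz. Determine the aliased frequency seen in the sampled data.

30 Hz

192 Hz mod fs = 44 Hz.
44 Hz > fs/2 = 37 Hz, folds to fs − 44 Hz = 30 Hz.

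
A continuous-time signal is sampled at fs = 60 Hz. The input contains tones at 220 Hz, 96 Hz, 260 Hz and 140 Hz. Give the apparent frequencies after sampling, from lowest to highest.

fs/2 = 30 Hz.
220 Hz mod fs = 40 Hz.
40 Hz > fs/2 = 30 Hz, folds to fs − 40 Hz = 20 Hz.
96 Hz mod fs = 36 Hz.
36 Hz > fs/2 = 30 Hz, folds to fs − 36 Hz = 24 Hz.
260 Hz mod fs = 20 Hz.
20 Hz ≤ fs/2 = 30 Hz, appears at 20 Hz.
140 Hz mod fs = 20 Hz.
20 Hz ≤ fs/2 = 30 Hz, appears at 20 Hz.
Distinct values: {20 Hz, 24 Hz}.

20 Hz, 24 Hz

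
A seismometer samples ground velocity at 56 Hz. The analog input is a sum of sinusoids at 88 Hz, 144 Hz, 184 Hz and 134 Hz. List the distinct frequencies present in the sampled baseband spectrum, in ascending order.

16 Hz, 22 Hz, 24 Hz

fs/2 = 28 Hz.
88 Hz mod fs = 32 Hz.
32 Hz > fs/2 = 28 Hz, folds to fs − 32 Hz = 24 Hz.
144 Hz mod fs = 32 Hz.
32 Hz > fs/2 = 28 Hz, folds to fs − 32 Hz = 24 Hz.
184 Hz mod fs = 16 Hz.
16 Hz ≤ fs/2 = 28 Hz, appears at 16 Hz.
134 Hz mod fs = 22 Hz.
22 Hz ≤ fs/2 = 28 Hz, appears at 22 Hz.
Distinct values: {16 Hz, 22 Hz, 24 Hz}.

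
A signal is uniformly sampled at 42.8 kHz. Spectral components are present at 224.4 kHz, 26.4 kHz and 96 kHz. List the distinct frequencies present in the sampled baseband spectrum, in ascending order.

10.4 kHz, 16.4 kHz

fs/2 = 21.4 kHz.
224.4 kHz mod fs = 10.4 kHz.
10.4 kHz ≤ fs/2 = 21.4 kHz, appears at 10.4 kHz.
26.4 kHz > fs/2 = 21.4 kHz, folds to fs − 26.4 kHz = 16.4 kHz.
96 kHz mod fs = 10.4 kHz.
10.4 kHz ≤ fs/2 = 21.4 kHz, appears at 10.4 kHz.
Distinct values: {10.4 kHz, 16.4 kHz}.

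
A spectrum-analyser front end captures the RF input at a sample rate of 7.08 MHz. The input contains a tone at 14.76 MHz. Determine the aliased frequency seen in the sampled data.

0.6 MHz

14.76 MHz mod fs = 0.6 MHz.
0.6 MHz ≤ fs/2 = 3.54 MHz, appears at 0.6 MHz.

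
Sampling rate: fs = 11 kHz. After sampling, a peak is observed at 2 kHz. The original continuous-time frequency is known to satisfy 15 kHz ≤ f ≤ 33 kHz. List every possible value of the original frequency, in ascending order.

Frequencies that alias to 2 kHz are k·fs ± 2 kHz for integer k ≥ 0.
k=0: 2 kHz.
k=1: 9 kHz, 13 kHz.
k=2: 20 kHz, 24 kHz.
k=3: 31 kHz, 35 kHz.
k=4: 42 kHz, 46 kHz.
Within [15 kHz, 33 kHz]: 20 kHz, 24 kHz, 31 kHz.

20 kHz, 24 kHz, 31 kHz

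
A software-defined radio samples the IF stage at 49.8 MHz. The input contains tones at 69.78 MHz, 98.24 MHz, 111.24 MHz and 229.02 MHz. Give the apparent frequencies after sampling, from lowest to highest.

fs/2 = 24.9 MHz.
69.78 MHz mod fs = 19.98 MHz.
19.98 MHz ≤ fs/2 = 24.9 MHz, appears at 19.98 MHz.
98.24 MHz mod fs = 48.44 MHz.
48.44 MHz > fs/2 = 24.9 MHz, folds to fs − 48.44 MHz = 1.36 MHz.
111.24 MHz mod fs = 11.64 MHz.
11.64 MHz ≤ fs/2 = 24.9 MHz, appears at 11.64 MHz.
229.02 MHz mod fs = 29.82 MHz.
29.82 MHz > fs/2 = 24.9 MHz, folds to fs − 29.82 MHz = 19.98 MHz.
Distinct values: {1.36 MHz, 11.64 MHz, 19.98 MHz}.

1.36 MHz, 11.64 MHz, 19.98 MHz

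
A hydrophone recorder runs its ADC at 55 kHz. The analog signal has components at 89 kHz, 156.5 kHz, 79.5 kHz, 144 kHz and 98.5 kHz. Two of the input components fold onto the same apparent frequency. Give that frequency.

fs/2 = 27.5 kHz.
89 kHz mod fs = 34 kHz.
34 kHz > fs/2 = 27.5 kHz, folds to fs − 34 kHz = 21 kHz.
156.5 kHz mod fs = 46.5 kHz.
46.5 kHz > fs/2 = 27.5 kHz, folds to fs − 46.5 kHz = 8.5 kHz.
79.5 kHz mod fs = 24.5 kHz.
24.5 kHz ≤ fs/2 = 27.5 kHz, appears at 24.5 kHz.
144 kHz mod fs = 34 kHz.
34 kHz > fs/2 = 27.5 kHz, folds to fs − 34 kHz = 21 kHz.
98.5 kHz mod fs = 43.5 kHz.
43.5 kHz > fs/2 = 27.5 kHz, folds to fs − 43.5 kHz = 11.5 kHz.
89 kHz and 144 kHz both map to 21 kHz.

21 kHz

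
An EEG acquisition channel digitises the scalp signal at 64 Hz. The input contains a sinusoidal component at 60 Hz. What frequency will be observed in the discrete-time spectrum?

60 Hz > fs/2 = 32 Hz, folds to fs − 60 Hz = 4 Hz.

4 Hz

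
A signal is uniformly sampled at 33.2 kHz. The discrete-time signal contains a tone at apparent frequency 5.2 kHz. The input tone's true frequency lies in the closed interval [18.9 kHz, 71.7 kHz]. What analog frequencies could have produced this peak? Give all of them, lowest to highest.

Frequencies that alias to 5.2 kHz are k·fs ± 5.2 kHz for integer k ≥ 0.
k=0: 5.2 kHz.
k=1: 28 kHz, 38.4 kHz.
k=2: 61.2 kHz, 71.6 kHz.
k=3: 94.4 kHz, 104.8 kHz.
Within [18.9 kHz, 71.7 kHz]: 28 kHz, 38.4 kHz, 61.2 kHz, 71.6 kHz.

28 kHz, 38.4 kHz, 61.2 kHz, 71.6 kHz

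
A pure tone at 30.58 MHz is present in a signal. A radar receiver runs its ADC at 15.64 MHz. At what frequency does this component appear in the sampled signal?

30.58 MHz mod fs = 14.94 MHz.
14.94 MHz > fs/2 = 7.82 MHz, folds to fs − 14.94 MHz = 0.7 MHz.

0.7 MHz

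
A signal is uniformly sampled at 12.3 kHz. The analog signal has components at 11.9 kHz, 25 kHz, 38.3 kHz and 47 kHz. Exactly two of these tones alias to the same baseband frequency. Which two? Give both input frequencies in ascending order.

fs/2 = 6.15 kHz.
11.9 kHz > fs/2 = 6.15 kHz, folds to fs − 11.9 kHz = 0.4 kHz.
25 kHz mod fs = 0.4 kHz.
0.4 kHz ≤ fs/2 = 6.15 kHz, appears at 0.4 kHz.
38.3 kHz mod fs = 1.4 kHz.
1.4 kHz ≤ fs/2 = 6.15 kHz, appears at 1.4 kHz.
47 kHz mod fs = 10.1 kHz.
10.1 kHz > fs/2 = 6.15 kHz, folds to fs − 10.1 kHz = 2.2 kHz.
11.9 kHz and 25 kHz both map to 0.4 kHz.

11.9 kHz, 25 kHz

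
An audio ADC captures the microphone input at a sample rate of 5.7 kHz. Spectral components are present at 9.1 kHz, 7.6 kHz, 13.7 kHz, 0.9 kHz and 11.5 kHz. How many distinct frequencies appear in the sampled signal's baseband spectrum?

fs/2 = 2.85 kHz.
9.1 kHz mod fs = 3.4 kHz.
3.4 kHz > fs/2 = 2.85 kHz, folds to fs − 3.4 kHz = 2.3 kHz.
7.6 kHz mod fs = 1.9 kHz.
1.9 kHz ≤ fs/2 = 2.85 kHz, appears at 1.9 kHz.
13.7 kHz mod fs = 2.3 kHz.
2.3 kHz ≤ fs/2 = 2.85 kHz, appears at 2.3 kHz.
0.9 kHz ≤ fs/2 = 2.85 kHz, passes unchanged.
11.5 kHz mod fs = 0.1 kHz.
0.1 kHz ≤ fs/2 = 2.85 kHz, appears at 0.1 kHz.
Distinct values: {0.1 kHz, 0.9 kHz, 1.9 kHz, 2.3 kHz} → 4.

4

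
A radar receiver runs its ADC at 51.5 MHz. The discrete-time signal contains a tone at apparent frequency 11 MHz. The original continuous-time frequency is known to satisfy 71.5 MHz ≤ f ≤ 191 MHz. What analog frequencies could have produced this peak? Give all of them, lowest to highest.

92 MHz, 114 MHz, 143.5 MHz, 165.5 MHz

Frequencies that alias to 11 MHz are k·fs ± 11 MHz for integer k ≥ 0.
k=0: 11 MHz.
k=1: 40.5 MHz, 62.5 MHz.
k=2: 92 MHz, 114 MHz.
k=3: 143.5 MHz, 165.5 MHz.
k=4: 195 MHz, 217 MHz.
Within [71.5 MHz, 191 MHz]: 92 MHz, 114 MHz, 143.5 MHz, 165.5 MHz.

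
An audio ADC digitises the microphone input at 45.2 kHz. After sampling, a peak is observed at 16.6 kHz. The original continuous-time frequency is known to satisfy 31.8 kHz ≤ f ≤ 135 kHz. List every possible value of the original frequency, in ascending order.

61.8 kHz, 73.8 kHz, 107 kHz, 119 kHz

Frequencies that alias to 16.6 kHz are k·fs ± 16.6 kHz for integer k ≥ 0.
k=0: 16.6 kHz.
k=1: 28.6 kHz, 61.8 kHz.
k=2: 73.8 kHz, 107 kHz.
k=3: 119 kHz, 152.2 kHz.
k=4: 164.2 kHz, 197.4 kHz.
Within [31.8 kHz, 135 kHz]: 61.8 kHz, 73.8 kHz, 107 kHz, 119 kHz.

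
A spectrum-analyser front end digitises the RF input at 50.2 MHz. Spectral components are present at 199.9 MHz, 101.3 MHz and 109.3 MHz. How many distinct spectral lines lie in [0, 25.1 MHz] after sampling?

2

fs/2 = 25.1 MHz.
199.9 MHz mod fs = 49.3 MHz.
49.3 MHz > fs/2 = 25.1 MHz, folds to fs − 49.3 MHz = 0.9 MHz.
101.3 MHz mod fs = 0.9 MHz.
0.9 MHz ≤ fs/2 = 25.1 MHz, appears at 0.9 MHz.
109.3 MHz mod fs = 8.9 MHz.
8.9 MHz ≤ fs/2 = 25.1 MHz, appears at 8.9 MHz.
Distinct values: {0.9 MHz, 8.9 MHz} → 2.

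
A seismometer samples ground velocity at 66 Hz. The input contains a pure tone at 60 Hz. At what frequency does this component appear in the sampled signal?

6 Hz

60 Hz > fs/2 = 33 Hz, folds to fs − 60 Hz = 6 Hz.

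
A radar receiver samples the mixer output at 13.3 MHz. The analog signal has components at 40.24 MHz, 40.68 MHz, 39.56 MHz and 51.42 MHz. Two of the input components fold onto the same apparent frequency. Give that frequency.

fs/2 = 6.65 MHz.
40.24 MHz mod fs = 0.34 MHz.
0.34 MHz ≤ fs/2 = 6.65 MHz, appears at 0.34 MHz.
40.68 MHz mod fs = 0.78 MHz.
0.78 MHz ≤ fs/2 = 6.65 MHz, appears at 0.78 MHz.
39.56 MHz mod fs = 12.96 MHz.
12.96 MHz > fs/2 = 6.65 MHz, folds to fs − 12.96 MHz = 0.34 MHz.
51.42 MHz mod fs = 11.52 MHz.
11.52 MHz > fs/2 = 6.65 MHz, folds to fs − 11.52 MHz = 1.78 MHz.
39.56 MHz and 40.24 MHz both map to 0.34 MHz.

0.34 MHz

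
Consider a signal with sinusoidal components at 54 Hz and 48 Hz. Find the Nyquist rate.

108 Hz

Highest-frequency component: 54 Hz.
Nyquist rate = 2 × 54 Hz = 108 Hz.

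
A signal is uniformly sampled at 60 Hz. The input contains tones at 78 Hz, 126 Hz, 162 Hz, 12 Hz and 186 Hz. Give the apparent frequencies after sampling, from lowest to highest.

fs/2 = 30 Hz.
78 Hz mod fs = 18 Hz.
18 Hz ≤ fs/2 = 30 Hz, appears at 18 Hz.
126 Hz mod fs = 6 Hz.
6 Hz ≤ fs/2 = 30 Hz, appears at 6 Hz.
162 Hz mod fs = 42 Hz.
42 Hz > fs/2 = 30 Hz, folds to fs − 42 Hz = 18 Hz.
12 Hz ≤ fs/2 = 30 Hz, passes unchanged.
186 Hz mod fs = 6 Hz.
6 Hz ≤ fs/2 = 30 Hz, appears at 6 Hz.
Distinct values: {6 Hz, 12 Hz, 18 Hz}.

6 Hz, 12 Hz, 18 Hz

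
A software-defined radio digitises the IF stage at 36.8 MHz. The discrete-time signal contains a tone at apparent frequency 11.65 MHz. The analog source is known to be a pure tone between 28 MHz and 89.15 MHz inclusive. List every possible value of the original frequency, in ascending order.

48.45 MHz, 61.95 MHz, 85.25 MHz

Frequencies that alias to 11.65 MHz are k·fs ± 11.65 MHz for integer k ≥ 0.
k=0: 11.65 MHz.
k=1: 25.15 MHz, 48.45 MHz.
k=2: 61.95 MHz, 85.25 MHz.
k=3: 98.75 MHz, 122.05 MHz.
Within [28 MHz, 89.15 MHz]: 48.45 MHz, 61.95 MHz, 85.25 MHz.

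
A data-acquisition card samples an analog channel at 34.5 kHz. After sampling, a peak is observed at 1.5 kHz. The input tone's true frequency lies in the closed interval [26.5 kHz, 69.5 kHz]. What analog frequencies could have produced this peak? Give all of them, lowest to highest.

Frequencies that alias to 1.5 kHz are k·fs ± 1.5 kHz for integer k ≥ 0.
k=0: 1.5 kHz.
k=1: 33 kHz, 36 kHz.
k=2: 67.5 kHz, 70.5 kHz.
k=3: 102 kHz, 105 kHz.
Within [26.5 kHz, 69.5 kHz]: 33 kHz, 36 kHz, 67.5 kHz.

33 kHz, 36 kHz, 67.5 kHz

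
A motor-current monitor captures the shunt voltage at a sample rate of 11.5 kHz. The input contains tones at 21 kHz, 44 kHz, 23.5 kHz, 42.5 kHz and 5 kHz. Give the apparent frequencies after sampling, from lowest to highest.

0.5 kHz, 2 kHz, 3.5 kHz, 5 kHz

fs/2 = 5.75 kHz.
21 kHz mod fs = 9.5 kHz.
9.5 kHz > fs/2 = 5.75 kHz, folds to fs − 9.5 kHz = 2 kHz.
44 kHz mod fs = 9.5 kHz.
9.5 kHz > fs/2 = 5.75 kHz, folds to fs − 9.5 kHz = 2 kHz.
23.5 kHz mod fs = 0.5 kHz.
0.5 kHz ≤ fs/2 = 5.75 kHz, appears at 0.5 kHz.
42.5 kHz mod fs = 8 kHz.
8 kHz > fs/2 = 5.75 kHz, folds to fs − 8 kHz = 3.5 kHz.
5 kHz ≤ fs/2 = 5.75 kHz, passes unchanged.
Distinct values: {0.5 kHz, 2 kHz, 3.5 kHz, 5 kHz}.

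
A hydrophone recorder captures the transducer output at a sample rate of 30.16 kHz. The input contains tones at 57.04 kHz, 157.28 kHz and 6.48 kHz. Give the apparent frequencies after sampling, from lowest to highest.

3.28 kHz, 6.48 kHz

fs/2 = 15.08 kHz.
57.04 kHz mod fs = 26.88 kHz.
26.88 kHz > fs/2 = 15.08 kHz, folds to fs − 26.88 kHz = 3.28 kHz.
157.28 kHz mod fs = 6.48 kHz.
6.48 kHz ≤ fs/2 = 15.08 kHz, appears at 6.48 kHz.
6.48 kHz ≤ fs/2 = 15.08 kHz, passes unchanged.
Distinct values: {3.28 kHz, 6.48 kHz}.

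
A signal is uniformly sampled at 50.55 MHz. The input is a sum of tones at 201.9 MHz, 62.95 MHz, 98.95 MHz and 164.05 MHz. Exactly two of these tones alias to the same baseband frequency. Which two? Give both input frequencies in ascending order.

fs/2 = 25.275 MHz.
201.9 MHz mod fs = 50.25 MHz.
50.25 MHz > fs/2 = 25.275 MHz, folds to fs − 50.25 MHz = 0.3 MHz.
62.95 MHz mod fs = 12.4 MHz.
12.4 MHz ≤ fs/2 = 25.275 MHz, appears at 12.4 MHz.
98.95 MHz mod fs = 48.4 MHz.
48.4 MHz > fs/2 = 25.275 MHz, folds to fs − 48.4 MHz = 2.15 MHz.
164.05 MHz mod fs = 12.4 MHz.
12.4 MHz ≤ fs/2 = 25.275 MHz, appears at 12.4 MHz.
62.95 MHz and 164.05 MHz both map to 12.4 MHz.

62.95 MHz, 164.05 MHz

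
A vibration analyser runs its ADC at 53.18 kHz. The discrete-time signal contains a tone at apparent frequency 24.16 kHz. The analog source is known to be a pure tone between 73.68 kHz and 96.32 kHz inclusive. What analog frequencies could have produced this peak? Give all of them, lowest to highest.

77.34 kHz, 82.2 kHz

Frequencies that alias to 24.16 kHz are k·fs ± 24.16 kHz for integer k ≥ 0.
k=0: 24.16 kHz.
k=1: 29.02 kHz, 77.34 kHz.
k=2: 82.2 kHz, 130.52 kHz.
k=3: 135.38 kHz, 183.7 kHz.
Within [73.68 kHz, 96.32 kHz]: 77.34 kHz, 82.2 kHz.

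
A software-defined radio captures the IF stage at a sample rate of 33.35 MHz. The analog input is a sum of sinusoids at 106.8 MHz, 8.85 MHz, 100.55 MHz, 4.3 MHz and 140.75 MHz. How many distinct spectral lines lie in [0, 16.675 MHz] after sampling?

fs/2 = 16.675 MHz.
106.8 MHz mod fs = 6.75 MHz.
6.75 MHz ≤ fs/2 = 16.675 MHz, appears at 6.75 MHz.
8.85 MHz ≤ fs/2 = 16.675 MHz, passes unchanged.
100.55 MHz mod fs = 0.5 MHz.
0.5 MHz ≤ fs/2 = 16.675 MHz, appears at 0.5 MHz.
4.3 MHz ≤ fs/2 = 16.675 MHz, passes unchanged.
140.75 MHz mod fs = 7.35 MHz.
7.35 MHz ≤ fs/2 = 16.675 MHz, appears at 7.35 MHz.
Distinct values: {0.5 MHz, 4.3 MHz, 6.75 MHz, 7.35 MHz, 8.85 MHz} → 5.

5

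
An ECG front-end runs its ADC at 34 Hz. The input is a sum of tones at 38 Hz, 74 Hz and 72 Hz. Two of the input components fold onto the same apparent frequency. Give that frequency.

fs/2 = 17 Hz.
38 Hz mod fs = 4 Hz.
4 Hz ≤ fs/2 = 17 Hz, appears at 4 Hz.
74 Hz mod fs = 6 Hz.
6 Hz ≤ fs/2 = 17 Hz, appears at 6 Hz.
72 Hz mod fs = 4 Hz.
4 Hz ≤ fs/2 = 17 Hz, appears at 4 Hz.
38 Hz and 72 Hz both map to 4 Hz.

4 Hz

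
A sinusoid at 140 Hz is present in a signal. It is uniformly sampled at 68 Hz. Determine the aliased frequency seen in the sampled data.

4 Hz

140 Hz mod fs = 4 Hz.
4 Hz ≤ fs/2 = 34 Hz, appears at 4 Hz.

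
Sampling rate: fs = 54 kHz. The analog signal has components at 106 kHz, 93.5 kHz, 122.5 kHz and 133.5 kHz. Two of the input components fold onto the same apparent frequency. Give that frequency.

14.5 kHz

fs/2 = 27 kHz.
106 kHz mod fs = 52 kHz.
52 kHz > fs/2 = 27 kHz, folds to fs − 52 kHz = 2 kHz.
93.5 kHz mod fs = 39.5 kHz.
39.5 kHz > fs/2 = 27 kHz, folds to fs − 39.5 kHz = 14.5 kHz.
122.5 kHz mod fs = 14.5 kHz.
14.5 kHz ≤ fs/2 = 27 kHz, appears at 14.5 kHz.
133.5 kHz mod fs = 25.5 kHz.
25.5 kHz ≤ fs/2 = 27 kHz, appears at 25.5 kHz.
93.5 kHz and 122.5 kHz both map to 14.5 kHz.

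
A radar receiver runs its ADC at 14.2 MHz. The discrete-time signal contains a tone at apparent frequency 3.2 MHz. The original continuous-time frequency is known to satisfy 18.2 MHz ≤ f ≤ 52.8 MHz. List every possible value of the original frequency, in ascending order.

Frequencies that alias to 3.2 MHz are k·fs ± 3.2 MHz for integer k ≥ 0.
k=0: 3.2 MHz.
k=1: 11 MHz, 17.4 MHz.
k=2: 25.2 MHz, 31.6 MHz.
k=3: 39.4 MHz, 45.8 MHz.
k=4: 53.6 MHz, 60 MHz.
Within [18.2 MHz, 52.8 MHz]: 25.2 MHz, 31.6 MHz, 39.4 MHz, 45.8 MHz.

25.2 MHz, 31.6 MHz, 39.4 MHz, 45.8 MHz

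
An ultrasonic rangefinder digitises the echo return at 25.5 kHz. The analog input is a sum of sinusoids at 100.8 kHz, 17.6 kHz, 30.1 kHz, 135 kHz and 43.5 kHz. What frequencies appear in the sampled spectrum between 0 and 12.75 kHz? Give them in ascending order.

1.2 kHz, 4.6 kHz, 7.5 kHz, 7.9 kHz

fs/2 = 12.75 kHz.
100.8 kHz mod fs = 24.3 kHz.
24.3 kHz > fs/2 = 12.75 kHz, folds to fs − 24.3 kHz = 1.2 kHz.
17.6 kHz > fs/2 = 12.75 kHz, folds to fs − 17.6 kHz = 7.9 kHz.
30.1 kHz mod fs = 4.6 kHz.
4.6 kHz ≤ fs/2 = 12.75 kHz, appears at 4.6 kHz.
135 kHz mod fs = 7.5 kHz.
7.5 kHz ≤ fs/2 = 12.75 kHz, appears at 7.5 kHz.
43.5 kHz mod fs = 18 kHz.
18 kHz > fs/2 = 12.75 kHz, folds to fs − 18 kHz = 7.5 kHz.
Distinct values: {1.2 kHz, 4.6 kHz, 7.5 kHz, 7.9 kHz}.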